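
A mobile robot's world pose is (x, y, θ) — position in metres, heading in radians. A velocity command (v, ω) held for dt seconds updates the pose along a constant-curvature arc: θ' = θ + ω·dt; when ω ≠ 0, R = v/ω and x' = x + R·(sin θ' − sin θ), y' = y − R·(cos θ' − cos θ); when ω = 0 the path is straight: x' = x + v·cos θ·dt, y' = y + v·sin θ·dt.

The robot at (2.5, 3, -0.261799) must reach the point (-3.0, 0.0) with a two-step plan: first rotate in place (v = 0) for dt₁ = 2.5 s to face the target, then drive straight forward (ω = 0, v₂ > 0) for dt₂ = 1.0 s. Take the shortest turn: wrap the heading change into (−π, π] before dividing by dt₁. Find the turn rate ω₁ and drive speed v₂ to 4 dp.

heading to target = atan2(0−3, -3−2.5) = -2.6422
Δθ = wrap(-2.6422 − -0.2618) = -2.3804; ω₁ = Δθ/dt₁ = -0.9522
distance = √((-3−2.5)² + (0−3)²) = 6.2650; v₂ = distance/dt₂ = 6.2650

ω₁ = -0.9522, v₂ = 6.2650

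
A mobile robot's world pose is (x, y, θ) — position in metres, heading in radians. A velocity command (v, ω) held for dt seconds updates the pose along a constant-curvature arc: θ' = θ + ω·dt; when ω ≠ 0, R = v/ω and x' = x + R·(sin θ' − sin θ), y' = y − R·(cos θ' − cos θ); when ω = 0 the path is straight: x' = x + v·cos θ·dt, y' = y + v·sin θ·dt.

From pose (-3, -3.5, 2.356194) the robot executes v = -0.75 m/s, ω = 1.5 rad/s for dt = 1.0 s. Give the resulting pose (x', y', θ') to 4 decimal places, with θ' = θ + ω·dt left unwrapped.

(-2.3188, -3.5241, 3.8562)

θ' = 2.3562 + 1.5·1.0 = 3.8562
R = v/ω = -0.75/1.5 = -0.5000
x' = -3 + -0.5000·(sin 3.8562 − sin 2.3562) = -2.3188
y' = -3.5 − -0.5000·(cos 3.8562 − cos 2.3562) = -3.5241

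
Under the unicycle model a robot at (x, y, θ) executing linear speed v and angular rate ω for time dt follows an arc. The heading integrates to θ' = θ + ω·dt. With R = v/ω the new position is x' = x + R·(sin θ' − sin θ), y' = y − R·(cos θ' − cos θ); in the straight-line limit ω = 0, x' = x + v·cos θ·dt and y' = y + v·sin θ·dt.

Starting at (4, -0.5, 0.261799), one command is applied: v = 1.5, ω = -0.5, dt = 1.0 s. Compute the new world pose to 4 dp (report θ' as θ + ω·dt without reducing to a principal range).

(5.4843, -0.4825, -0.2382)

θ' = 0.2618 + -0.5·1.0 = -0.2382
R = v/ω = 1.5/-0.5 = -3.0000
x' = 4 + -3.0000·(sin -0.2382 − sin 0.2618) = 5.4843
y' = -0.5 − -3.0000·(cos -0.2382 − cos 0.2618) = -0.4825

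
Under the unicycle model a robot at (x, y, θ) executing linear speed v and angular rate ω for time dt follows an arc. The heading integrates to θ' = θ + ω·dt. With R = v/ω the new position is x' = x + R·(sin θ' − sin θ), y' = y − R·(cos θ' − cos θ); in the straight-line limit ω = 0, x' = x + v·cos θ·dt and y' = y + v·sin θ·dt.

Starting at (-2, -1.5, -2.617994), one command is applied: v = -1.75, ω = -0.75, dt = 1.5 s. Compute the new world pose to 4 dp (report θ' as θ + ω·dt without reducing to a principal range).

(0.4869, -1.5968, -3.7430)

θ' = -2.6180 + -0.75·1.5 = -3.7430
R = v/ω = -1.75/-0.75 = 2.3333
x' = -2 + 2.3333·(sin -3.7430 − sin -2.6180) = 0.4869
y' = -1.5 − 2.3333·(cos -3.7430 − cos -2.6180) = -1.5968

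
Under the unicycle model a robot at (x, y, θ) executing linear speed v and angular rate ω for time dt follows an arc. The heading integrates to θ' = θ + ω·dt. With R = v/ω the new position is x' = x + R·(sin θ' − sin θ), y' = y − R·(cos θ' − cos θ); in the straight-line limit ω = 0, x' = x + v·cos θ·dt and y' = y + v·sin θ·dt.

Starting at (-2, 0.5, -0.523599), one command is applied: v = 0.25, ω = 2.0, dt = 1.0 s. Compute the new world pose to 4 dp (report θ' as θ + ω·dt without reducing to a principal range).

θ' = -0.5236 + 2.0·1.0 = 1.4764
R = v/ω = 0.25/2.0 = 0.1250
x' = -2 + 0.1250·(sin 1.4764 − sin -0.5236) = -1.8131
y' = 0.5 − 0.1250·(cos 1.4764 − cos -0.5236) = 0.5965

(-1.8131, 0.5965, 1.4764)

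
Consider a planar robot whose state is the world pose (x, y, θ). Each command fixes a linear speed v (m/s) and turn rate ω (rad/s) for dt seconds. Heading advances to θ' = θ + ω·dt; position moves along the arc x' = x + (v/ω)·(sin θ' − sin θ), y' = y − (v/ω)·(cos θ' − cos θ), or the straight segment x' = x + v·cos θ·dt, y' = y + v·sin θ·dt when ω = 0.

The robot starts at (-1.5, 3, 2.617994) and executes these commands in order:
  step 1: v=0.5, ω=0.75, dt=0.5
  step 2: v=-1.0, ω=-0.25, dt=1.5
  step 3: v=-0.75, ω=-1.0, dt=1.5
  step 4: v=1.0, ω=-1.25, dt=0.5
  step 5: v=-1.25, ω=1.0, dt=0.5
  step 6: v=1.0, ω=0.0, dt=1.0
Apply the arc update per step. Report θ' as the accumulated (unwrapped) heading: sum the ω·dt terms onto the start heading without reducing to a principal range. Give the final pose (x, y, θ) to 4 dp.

(0.4040, 2.3865, 0.9930)

step 1: θ'=2.9930 (R=0.6667) → pose (-1.7346, 3.0820, 2.9930)
step 2: θ'=2.6180 (R=4.0000) → pose (-0.3268, 2.5902, 2.6180)
step 3: θ'=1.1180 (R=0.7500) → pose (-0.0274, 1.6125, 1.1180)
step 4: θ'=0.4930 (R=-0.8000) → pose (0.3133, 1.9673, 0.4930)
step 5: θ'=0.9930 (R=-1.2500) → pose (-0.1422, 1.5488, 0.9930)
step 6: θ'=0.9930 (straight) → pose (0.4040, 2.3865, 0.9930)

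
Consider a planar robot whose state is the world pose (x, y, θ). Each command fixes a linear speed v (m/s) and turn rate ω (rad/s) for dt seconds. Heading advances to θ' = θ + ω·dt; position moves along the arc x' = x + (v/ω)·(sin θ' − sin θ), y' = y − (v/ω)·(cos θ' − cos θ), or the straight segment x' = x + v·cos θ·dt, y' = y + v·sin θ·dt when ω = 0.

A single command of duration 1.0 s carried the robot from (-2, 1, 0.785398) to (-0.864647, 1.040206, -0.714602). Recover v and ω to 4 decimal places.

v = 1.2500, ω = -1.5000

Δθ = -0.714602 − 0.785398 = -1.500000
ω = Δθ/dt = -1.500000/1.0 = -1.5000
R = Δx/(sin θ' − sin θ) = -0.8333
v = R·ω = -0.8333·-1.5000 = 1.2500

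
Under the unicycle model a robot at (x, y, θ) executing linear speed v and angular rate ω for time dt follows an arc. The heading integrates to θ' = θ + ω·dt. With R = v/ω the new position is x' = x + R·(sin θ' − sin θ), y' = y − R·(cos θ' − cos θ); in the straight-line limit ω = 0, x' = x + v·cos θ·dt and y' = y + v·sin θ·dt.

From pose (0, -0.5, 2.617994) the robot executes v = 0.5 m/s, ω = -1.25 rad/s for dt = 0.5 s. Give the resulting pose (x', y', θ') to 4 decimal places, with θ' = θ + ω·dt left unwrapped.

θ' = 2.6180 + -1.25·0.5 = 1.9930
R = v/ω = 0.5/-1.25 = -0.4000
x' = 0 + -0.4000·(sin 1.9930 − sin 2.6180) = -0.1649
y' = -0.5 − -0.4000·(cos 1.9930 − cos 2.6180) = -0.3175

(-0.1649, -0.3175, 1.9930)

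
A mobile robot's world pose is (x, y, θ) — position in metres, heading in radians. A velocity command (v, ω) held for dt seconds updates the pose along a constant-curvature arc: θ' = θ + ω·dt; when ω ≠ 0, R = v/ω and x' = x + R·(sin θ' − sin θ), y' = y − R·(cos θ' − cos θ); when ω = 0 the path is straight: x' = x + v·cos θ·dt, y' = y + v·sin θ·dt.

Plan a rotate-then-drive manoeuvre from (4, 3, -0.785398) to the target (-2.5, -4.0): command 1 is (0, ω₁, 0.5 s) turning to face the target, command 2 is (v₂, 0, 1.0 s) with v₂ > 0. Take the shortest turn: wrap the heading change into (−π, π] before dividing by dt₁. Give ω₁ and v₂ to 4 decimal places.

heading to target = atan2(-4−3, -2.5−4) = -2.3192
Δθ = wrap(-2.3192 − -0.7854) = -1.5338; ω₁ = Δθ/dt₁ = -3.0676
distance = √((-2.5−4)² + (-4−3)²) = 9.5525; v₂ = distance/dt₂ = 9.5525

ω₁ = -3.0676, v₂ = 9.5525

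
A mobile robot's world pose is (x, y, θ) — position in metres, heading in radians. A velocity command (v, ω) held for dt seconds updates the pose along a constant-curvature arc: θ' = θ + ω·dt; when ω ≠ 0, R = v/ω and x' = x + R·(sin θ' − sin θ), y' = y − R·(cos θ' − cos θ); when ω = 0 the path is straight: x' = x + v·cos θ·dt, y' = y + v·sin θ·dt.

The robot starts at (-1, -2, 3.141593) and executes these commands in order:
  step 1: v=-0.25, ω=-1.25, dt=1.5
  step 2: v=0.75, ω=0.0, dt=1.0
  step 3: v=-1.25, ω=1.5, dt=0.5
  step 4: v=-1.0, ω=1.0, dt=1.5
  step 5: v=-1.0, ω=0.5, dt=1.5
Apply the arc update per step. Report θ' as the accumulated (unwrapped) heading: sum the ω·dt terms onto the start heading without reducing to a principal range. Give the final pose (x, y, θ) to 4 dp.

(1.7992, -1.6539, 4.2666)

step 1: θ'=1.2666 (R=0.2000) → pose (-0.8092, -2.2599, 1.2666)
step 2: θ'=1.2666 (straight) → pose (-0.5845, -1.5443, 1.2666)
step 3: θ'=2.0166 (R=-0.8333) → pose (-0.5414, -2.1533, 2.0166)
step 4: θ'=3.5166 (R=-1.0000) → pose (0.7272, -2.6526, 3.5166)
step 5: θ'=4.2666 (R=-2.0000) → pose (1.7992, -1.6539, 4.2666)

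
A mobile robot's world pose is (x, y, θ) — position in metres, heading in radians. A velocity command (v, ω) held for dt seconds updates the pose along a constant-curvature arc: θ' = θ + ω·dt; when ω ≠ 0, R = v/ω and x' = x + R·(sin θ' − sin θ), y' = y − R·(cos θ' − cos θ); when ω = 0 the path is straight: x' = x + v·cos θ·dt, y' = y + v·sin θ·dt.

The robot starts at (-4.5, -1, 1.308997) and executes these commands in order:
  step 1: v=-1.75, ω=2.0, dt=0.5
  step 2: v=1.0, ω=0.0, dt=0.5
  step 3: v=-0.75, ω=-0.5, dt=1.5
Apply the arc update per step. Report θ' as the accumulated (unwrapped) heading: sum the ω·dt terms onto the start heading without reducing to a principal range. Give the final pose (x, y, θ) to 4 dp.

step 1: θ'=2.3090 (R=-0.8750) → pose (-4.3020, -1.8153, 2.3090)
step 2: θ'=2.3090 (straight) → pose (-4.6385, -1.4455, 2.3090)
step 3: θ'=1.5590 (R=1.5000) → pose (-4.2481, -2.4726, 1.5590)

(-4.2481, -2.4726, 1.5590)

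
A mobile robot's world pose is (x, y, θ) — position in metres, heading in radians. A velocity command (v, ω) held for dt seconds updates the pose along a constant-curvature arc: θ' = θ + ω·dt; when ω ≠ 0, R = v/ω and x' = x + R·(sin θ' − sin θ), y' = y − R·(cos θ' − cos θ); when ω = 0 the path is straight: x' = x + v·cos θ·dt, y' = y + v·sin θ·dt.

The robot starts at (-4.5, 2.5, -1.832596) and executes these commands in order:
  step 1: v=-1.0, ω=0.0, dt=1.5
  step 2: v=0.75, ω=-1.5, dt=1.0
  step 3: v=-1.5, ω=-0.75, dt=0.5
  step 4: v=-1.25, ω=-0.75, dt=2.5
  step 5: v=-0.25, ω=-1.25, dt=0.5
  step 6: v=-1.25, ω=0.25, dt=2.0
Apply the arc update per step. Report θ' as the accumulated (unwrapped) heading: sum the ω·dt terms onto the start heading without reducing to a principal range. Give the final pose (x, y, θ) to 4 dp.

step 1: θ'=-1.8326 (straight) → pose (-4.1118, 3.9489, -1.8326)
step 2: θ'=-3.3326 (R=-0.5000) → pose (-4.6897, 3.5874, -3.3326)
step 3: θ'=-3.7076 (R=2.0000) → pose (-3.9968, 3.3119, -3.7076)
step 4: θ'=-5.5826 (R=1.6667) → pose (-3.8161, 0.6310, -5.5826)
step 5: θ'=-6.2076 (R=0.2000) → pose (-3.9300, 0.5845, -6.2076)
step 6: θ'=-5.7076 (R=-5.0000) → pose (-6.2740, -0.2069, -5.7076)

(-6.2740, -0.2069, -5.7076)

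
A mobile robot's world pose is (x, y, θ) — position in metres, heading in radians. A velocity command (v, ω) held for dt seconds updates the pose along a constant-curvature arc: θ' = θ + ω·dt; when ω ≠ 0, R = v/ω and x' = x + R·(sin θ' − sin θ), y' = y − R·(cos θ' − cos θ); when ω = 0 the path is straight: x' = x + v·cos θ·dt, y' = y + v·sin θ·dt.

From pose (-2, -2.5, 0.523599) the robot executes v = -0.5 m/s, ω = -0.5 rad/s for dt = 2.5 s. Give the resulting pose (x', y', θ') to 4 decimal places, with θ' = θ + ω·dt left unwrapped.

θ' = 0.5236 + -0.5·2.5 = -0.7264
R = v/ω = -0.5/-0.5 = 1.0000
x' = -2 + 1.0000·(sin -0.7264 − sin 0.5236) = -3.1642
y' = -2.5 − 1.0000·(cos -0.7264 − cos 0.5236) = -2.3815

(-3.1642, -2.3815, -0.7264)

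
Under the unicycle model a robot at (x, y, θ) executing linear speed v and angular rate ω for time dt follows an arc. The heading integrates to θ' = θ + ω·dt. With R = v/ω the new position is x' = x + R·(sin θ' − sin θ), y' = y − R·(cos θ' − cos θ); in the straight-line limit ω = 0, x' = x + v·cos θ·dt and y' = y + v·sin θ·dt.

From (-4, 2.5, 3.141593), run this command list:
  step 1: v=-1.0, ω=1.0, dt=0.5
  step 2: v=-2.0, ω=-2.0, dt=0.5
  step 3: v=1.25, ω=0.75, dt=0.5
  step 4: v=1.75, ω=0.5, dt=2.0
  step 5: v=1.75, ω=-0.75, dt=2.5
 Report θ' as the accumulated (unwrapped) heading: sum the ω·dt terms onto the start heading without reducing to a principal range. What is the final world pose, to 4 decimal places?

(-10.0301, 1.8192, 2.1416)

step 1: θ'=3.6416 (R=-1.0000) → pose (-3.5206, 2.6224, 3.6416)
step 2: θ'=2.6416 (R=1.0000) → pose (-2.5617, 2.6224, 2.6416)
step 3: θ'=3.0166 (R=1.6667) → pose (-3.1530, 2.8134, 3.0166)
step 4: θ'=4.0166 (R=3.5000) → pose (-6.2757, 1.5842, 4.0166)
step 5: θ'=2.1416 (R=-2.3333) → pose (-10.0301, 1.8192, 2.1416)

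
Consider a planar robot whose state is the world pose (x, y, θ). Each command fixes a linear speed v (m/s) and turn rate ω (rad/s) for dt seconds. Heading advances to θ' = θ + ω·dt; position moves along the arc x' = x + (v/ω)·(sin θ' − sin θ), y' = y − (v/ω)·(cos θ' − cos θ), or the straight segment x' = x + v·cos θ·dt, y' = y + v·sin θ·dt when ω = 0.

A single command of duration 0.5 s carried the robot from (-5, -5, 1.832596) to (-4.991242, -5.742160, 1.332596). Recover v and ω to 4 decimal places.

Δθ = 1.332596 − 1.832596 = -0.500000
ω = Δθ/dt = -0.500000/0.5 = -1.0000
R = −Δy/(cos θ' − cos θ) = 1.5000
v = R·ω = 1.5000·-1.0000 = -1.5000

v = -1.5000, ω = -1.0000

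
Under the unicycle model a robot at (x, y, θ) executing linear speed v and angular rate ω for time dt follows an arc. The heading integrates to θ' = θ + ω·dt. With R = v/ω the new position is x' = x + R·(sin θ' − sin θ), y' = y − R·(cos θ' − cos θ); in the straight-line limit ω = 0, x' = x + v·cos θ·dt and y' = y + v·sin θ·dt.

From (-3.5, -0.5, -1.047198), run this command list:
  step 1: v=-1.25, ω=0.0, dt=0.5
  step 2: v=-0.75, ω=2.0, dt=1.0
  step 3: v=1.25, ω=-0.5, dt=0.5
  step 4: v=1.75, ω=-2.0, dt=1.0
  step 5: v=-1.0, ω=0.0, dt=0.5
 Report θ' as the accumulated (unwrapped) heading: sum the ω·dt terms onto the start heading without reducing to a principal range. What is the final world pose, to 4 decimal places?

(-2.7483, 0.5803, -1.2972)

step 1: θ'=-1.0472 (straight) → pose (-3.8125, 0.0413, -1.0472)
step 2: θ'=0.9528 (R=-0.3750) → pose (-4.4429, 0.0710, 0.9528)
step 3: θ'=0.7028 (R=-2.5000) → pose (-4.0212, 0.5301, 0.7028)
step 4: θ'=-1.2972 (R=-0.8750) → pose (-2.6132, 0.0989, -1.2972)
step 5: θ'=-1.2972 (straight) → pose (-2.7483, 0.5803, -1.2972)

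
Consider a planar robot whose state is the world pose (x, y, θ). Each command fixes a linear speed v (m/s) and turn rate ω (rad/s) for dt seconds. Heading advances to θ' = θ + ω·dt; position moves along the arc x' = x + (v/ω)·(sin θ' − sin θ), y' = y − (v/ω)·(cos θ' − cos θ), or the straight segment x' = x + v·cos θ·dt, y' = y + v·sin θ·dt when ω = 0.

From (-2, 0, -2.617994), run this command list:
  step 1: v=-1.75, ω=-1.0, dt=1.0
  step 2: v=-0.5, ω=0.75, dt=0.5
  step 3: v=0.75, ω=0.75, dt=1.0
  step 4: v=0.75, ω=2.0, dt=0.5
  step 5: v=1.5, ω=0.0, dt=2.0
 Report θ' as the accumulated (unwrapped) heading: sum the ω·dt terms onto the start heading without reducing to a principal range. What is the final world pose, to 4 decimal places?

step 1: θ'=-3.6180 (R=1.7500) → pose (-0.3225, 0.0396, -3.6180)
step 2: θ'=-3.2430 (R=-0.6667) → pose (-0.0842, -0.0312, -3.2430)
step 3: θ'=-2.4930 (R=1.0000) → pose (-0.7895, -0.2291, -2.4930)
step 4: θ'=-1.4930 (R=0.3750) → pose (-0.9369, -0.5571, -1.4930)
step 5: θ'=-1.4930 (straight) → pose (-0.7037, -3.5481, -1.4930)

(-0.7037, -3.5481, -1.4930)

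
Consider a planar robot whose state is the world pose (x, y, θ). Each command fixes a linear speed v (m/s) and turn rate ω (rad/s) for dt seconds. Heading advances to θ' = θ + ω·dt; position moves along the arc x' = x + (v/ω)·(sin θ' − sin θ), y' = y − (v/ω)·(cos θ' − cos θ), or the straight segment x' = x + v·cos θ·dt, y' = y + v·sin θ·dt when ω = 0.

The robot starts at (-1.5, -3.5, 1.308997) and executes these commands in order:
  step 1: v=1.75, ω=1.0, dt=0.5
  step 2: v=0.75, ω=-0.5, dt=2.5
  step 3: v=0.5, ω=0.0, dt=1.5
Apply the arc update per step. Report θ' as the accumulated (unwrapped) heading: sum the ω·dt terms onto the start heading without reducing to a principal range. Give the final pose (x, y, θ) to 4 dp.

step 1: θ'=1.8090 (R=1.7500) → pose (-1.4898, -2.6341, 1.8090)
step 2: θ'=0.5590 (R=-1.5000) → pose (-0.8276, -1.0085, 0.5590)
step 3: θ'=0.5590 (straight) → pose (-0.1918, -0.6108, 0.5590)

(-0.1918, -0.6108, 0.5590)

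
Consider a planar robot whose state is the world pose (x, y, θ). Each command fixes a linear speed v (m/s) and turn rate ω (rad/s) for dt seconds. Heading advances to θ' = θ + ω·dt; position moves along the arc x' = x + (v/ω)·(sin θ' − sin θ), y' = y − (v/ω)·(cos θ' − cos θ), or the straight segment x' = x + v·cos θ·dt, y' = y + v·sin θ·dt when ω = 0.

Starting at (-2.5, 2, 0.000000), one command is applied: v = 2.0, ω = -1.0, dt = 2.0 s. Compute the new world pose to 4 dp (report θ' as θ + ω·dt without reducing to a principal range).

θ' = 0.0000 + -1.0·2.0 = -2.0000
R = v/ω = 2.0/-1.0 = -2.0000
x' = -2.5 + -2.0000·(sin -2.0000 − sin 0.0000) = -0.6814
y' = 2 − -2.0000·(cos -2.0000 − cos 0.0000) = -0.8323

(-0.6814, -0.8323, -2.0000)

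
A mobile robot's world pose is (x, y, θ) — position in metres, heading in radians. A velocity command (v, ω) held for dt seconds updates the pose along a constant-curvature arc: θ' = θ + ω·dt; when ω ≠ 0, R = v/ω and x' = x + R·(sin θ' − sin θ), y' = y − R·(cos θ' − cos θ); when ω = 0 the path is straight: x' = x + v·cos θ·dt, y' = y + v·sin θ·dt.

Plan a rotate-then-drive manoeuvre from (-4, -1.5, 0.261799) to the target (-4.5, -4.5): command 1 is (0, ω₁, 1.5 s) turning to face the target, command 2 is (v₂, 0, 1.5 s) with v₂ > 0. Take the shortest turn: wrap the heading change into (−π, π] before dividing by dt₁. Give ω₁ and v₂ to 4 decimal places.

ω₁ = -1.3318, v₂ = 2.0276

heading to target = atan2(-4.5−-1.5, -4.5−-4) = -1.7359
Δθ = wrap(-1.7359 − 0.2618) = -1.9977; ω₁ = Δθ/dt₁ = -1.3318
distance = √((-4.5−-4)² + (-4.5−-1.5)²) = 3.0414; v₂ = distance/dt₂ = 2.0276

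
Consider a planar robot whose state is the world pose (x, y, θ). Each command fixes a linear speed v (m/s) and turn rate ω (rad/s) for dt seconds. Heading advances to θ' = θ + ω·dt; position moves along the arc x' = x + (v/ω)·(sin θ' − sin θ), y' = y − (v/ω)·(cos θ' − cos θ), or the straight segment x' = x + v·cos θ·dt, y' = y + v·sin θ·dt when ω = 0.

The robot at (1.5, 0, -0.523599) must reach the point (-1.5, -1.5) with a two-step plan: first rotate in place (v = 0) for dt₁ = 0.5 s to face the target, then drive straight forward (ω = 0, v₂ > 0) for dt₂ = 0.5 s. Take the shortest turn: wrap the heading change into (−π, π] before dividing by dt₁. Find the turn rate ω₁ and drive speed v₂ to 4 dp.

heading to target = atan2(-1.5−0, -1.5−1.5) = -2.6779
Δθ = wrap(-2.6779 − -0.5236) = -2.1543; ω₁ = Δθ/dt₁ = -4.3087
distance = √((-1.5−1.5)² + (-1.5−0)²) = 3.3541; v₂ = distance/dt₂ = 6.7082

ω₁ = -4.3087, v₂ = 6.7082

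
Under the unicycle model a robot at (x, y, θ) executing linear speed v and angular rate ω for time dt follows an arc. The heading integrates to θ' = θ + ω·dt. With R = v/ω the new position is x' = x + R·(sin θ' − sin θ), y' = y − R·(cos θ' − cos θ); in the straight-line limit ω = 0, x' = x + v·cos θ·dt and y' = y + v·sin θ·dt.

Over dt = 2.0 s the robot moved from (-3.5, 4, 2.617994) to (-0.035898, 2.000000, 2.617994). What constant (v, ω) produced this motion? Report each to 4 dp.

v = -2.0000, ω = 0.0000

Δθ = 2.617994 − 2.617994 = 0.000000
ω = Δθ/dt = 0.000000/2.0 = 0.0000
ω = 0 → v = (Δx·cos θ + Δy·sin θ)/dt = -2.0000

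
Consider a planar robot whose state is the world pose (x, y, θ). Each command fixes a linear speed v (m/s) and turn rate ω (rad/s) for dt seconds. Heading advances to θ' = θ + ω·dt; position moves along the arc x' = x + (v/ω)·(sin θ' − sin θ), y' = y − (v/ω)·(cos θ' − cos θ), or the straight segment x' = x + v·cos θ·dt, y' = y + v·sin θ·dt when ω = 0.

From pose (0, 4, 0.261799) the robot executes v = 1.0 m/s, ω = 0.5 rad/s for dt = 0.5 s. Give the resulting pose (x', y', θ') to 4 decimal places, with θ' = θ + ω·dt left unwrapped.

(0.4619, 4.1881, 0.5118)

θ' = 0.2618 + 0.5·0.5 = 0.5118
R = v/ω = 1.0/0.5 = 2.0000
x' = 0 + 2.0000·(sin 0.5118 − sin 0.2618) = 0.4619
y' = 4 − 2.0000·(cos 0.5118 − cos 0.2618) = 4.1881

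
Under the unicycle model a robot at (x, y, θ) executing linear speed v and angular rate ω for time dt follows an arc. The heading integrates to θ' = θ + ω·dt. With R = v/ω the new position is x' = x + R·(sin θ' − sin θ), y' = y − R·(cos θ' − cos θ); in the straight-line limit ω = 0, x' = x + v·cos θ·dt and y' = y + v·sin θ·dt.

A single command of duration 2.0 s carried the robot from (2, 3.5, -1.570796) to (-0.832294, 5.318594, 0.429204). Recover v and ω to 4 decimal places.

v = -2.0000, ω = 1.0000

Δθ = 0.429204 − -1.570796 = 2.000000
ω = Δθ/dt = 2.000000/2.0 = 1.0000
R = Δx/(sin θ' − sin θ) = -2.0000
v = R·ω = -2.0000·1.0000 = -2.0000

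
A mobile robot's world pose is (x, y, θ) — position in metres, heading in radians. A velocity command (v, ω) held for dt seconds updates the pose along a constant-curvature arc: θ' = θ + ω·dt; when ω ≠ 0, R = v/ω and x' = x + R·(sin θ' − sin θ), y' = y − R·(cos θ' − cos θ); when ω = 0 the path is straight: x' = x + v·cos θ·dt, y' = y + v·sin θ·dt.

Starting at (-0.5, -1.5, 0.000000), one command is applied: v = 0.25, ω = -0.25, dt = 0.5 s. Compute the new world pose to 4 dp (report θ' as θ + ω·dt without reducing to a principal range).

(-0.3753, -1.5078, -0.1250)

θ' = 0.0000 + -0.25·0.5 = -0.1250
R = v/ω = 0.25/-0.25 = -1.0000
x' = -0.5 + -1.0000·(sin -0.1250 − sin 0.0000) = -0.3753
y' = -1.5 − -1.0000·(cos -0.1250 − cos 0.0000) = -1.5078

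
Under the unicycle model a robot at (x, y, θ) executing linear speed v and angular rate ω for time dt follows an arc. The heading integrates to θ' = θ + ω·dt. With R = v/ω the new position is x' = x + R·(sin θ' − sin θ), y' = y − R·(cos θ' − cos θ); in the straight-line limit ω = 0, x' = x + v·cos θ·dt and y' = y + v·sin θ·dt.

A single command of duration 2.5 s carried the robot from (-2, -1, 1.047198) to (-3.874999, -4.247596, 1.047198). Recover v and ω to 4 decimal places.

Δθ = 1.047198 − 1.047198 = 0.000000
ω = Δθ/dt = 0.000000/2.5 = 0.0000
ω = 0 → v = (Δx·cos θ + Δy·sin θ)/dt = -1.5000

v = -1.5000, ω = 0.0000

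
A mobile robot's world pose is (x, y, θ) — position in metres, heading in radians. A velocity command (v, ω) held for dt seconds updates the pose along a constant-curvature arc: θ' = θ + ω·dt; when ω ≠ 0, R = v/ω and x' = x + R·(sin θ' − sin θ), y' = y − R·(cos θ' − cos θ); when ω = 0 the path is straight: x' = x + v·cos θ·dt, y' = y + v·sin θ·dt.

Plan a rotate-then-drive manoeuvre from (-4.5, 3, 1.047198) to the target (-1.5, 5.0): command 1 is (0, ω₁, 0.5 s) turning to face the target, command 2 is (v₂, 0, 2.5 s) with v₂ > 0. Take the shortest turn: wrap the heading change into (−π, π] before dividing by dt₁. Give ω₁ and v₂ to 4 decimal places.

ω₁ = -0.9184, v₂ = 1.4422

heading to target = atan2(5−3, -1.5−-4.5) = 0.5880
Δθ = wrap(0.5880 − 1.0472) = -0.4592; ω₁ = Δθ/dt₁ = -0.9184
distance = √((-1.5−-4.5)² + (5−3)²) = 3.6056; v₂ = distance/dt₂ = 1.4422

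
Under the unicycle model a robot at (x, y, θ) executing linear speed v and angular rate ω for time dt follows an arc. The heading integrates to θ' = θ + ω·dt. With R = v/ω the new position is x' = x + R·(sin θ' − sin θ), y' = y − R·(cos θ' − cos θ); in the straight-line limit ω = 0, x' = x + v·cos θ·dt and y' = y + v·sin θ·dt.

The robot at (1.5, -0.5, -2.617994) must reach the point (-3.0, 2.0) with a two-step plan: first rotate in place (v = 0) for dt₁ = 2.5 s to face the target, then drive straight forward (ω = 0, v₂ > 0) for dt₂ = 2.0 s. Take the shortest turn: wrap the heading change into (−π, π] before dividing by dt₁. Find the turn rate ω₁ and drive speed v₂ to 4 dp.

heading to target = atan2(2−-0.5, -3−1.5) = 2.6345
Δθ = wrap(2.6345 − -2.6180) = -1.0307; ω₁ = Δθ/dt₁ = -0.4123
distance = √((-3−1.5)² + (2−-0.5)²) = 5.1478; v₂ = distance/dt₂ = 2.5739

ω₁ = -0.4123, v₂ = 2.5739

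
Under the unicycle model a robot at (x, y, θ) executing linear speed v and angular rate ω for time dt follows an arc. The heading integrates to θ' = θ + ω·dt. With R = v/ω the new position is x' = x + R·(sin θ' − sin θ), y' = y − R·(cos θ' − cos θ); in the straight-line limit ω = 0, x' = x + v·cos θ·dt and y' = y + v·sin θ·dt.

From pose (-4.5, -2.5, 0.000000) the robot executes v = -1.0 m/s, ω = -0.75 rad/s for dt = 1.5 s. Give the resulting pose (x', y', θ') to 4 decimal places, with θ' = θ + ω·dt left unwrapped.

(-5.7030, -1.7416, -1.1250)

θ' = 0.0000 + -0.75·1.5 = -1.1250
R = v/ω = -1.0/-0.75 = 1.3333
x' = -4.5 + 1.3333·(sin -1.1250 − sin 0.0000) = -5.7030
y' = -2.5 − 1.3333·(cos -1.1250 − cos 0.0000) = -1.7416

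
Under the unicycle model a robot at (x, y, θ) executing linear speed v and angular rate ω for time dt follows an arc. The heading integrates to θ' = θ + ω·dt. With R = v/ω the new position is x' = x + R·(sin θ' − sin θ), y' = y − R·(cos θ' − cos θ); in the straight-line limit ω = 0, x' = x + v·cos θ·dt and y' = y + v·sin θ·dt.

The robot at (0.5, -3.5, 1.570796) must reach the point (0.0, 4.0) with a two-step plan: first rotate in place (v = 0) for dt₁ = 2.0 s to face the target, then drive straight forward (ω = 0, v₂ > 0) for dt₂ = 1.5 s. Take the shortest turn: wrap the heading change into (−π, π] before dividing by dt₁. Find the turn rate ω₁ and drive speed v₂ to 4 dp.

heading to target = atan2(4−-3.5, 0−0.5) = 1.6374
Δθ = wrap(1.6374 − 1.5708) = 0.0666; ω₁ = Δθ/dt₁ = 0.0333
distance = √((0−0.5)² + (4−-3.5)²) = 7.5166; v₂ = distance/dt₂ = 5.0111

ω₁ = 0.0333, v₂ = 5.0111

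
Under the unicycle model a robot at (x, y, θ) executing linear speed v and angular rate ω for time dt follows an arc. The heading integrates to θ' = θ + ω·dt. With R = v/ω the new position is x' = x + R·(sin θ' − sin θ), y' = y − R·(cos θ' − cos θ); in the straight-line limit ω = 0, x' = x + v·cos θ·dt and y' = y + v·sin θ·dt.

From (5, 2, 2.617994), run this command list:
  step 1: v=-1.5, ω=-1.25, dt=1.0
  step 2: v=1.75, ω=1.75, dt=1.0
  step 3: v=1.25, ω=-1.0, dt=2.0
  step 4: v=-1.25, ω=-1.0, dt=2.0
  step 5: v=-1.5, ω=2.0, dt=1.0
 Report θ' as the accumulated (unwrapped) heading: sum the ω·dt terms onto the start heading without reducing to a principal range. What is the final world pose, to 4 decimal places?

step 1: θ'=1.3680 (R=1.2000) → pose (5.5754, 0.7191, 1.3680)
step 2: θ'=3.1180 (R=1.0000) → pose (4.6195, 1.9202, 3.1180)
step 3: θ'=1.1180 (R=-1.2500) → pose (3.5250, 3.7167, 1.1180)
step 4: θ'=-0.8820 (R=1.2500) → pose (1.4359, 3.4691, -0.8820)
step 5: θ'=1.1180 (R=-0.7500) → pose (0.1825, 3.3205, 1.1180)

(0.1825, 3.3205, 1.1180)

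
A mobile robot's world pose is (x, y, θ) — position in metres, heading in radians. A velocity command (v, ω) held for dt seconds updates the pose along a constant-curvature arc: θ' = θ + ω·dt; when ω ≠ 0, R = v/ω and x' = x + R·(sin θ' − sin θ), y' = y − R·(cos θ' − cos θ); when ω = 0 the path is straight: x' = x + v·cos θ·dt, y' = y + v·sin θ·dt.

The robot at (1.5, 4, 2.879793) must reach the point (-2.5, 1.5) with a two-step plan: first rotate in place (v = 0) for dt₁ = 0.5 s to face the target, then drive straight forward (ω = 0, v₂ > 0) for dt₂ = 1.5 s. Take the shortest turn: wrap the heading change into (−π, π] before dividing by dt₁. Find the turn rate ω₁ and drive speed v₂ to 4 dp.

heading to target = atan2(1.5−4, -2.5−1.5) = -2.5830
Δθ = wrap(-2.5830 − 2.8798) = 0.8204; ω₁ = Δθ/dt₁ = 1.6408
distance = √((-2.5−1.5)² + (1.5−4)²) = 4.7170; v₂ = distance/dt₂ = 3.1447

ω₁ = 1.6408, v₂ = 3.1447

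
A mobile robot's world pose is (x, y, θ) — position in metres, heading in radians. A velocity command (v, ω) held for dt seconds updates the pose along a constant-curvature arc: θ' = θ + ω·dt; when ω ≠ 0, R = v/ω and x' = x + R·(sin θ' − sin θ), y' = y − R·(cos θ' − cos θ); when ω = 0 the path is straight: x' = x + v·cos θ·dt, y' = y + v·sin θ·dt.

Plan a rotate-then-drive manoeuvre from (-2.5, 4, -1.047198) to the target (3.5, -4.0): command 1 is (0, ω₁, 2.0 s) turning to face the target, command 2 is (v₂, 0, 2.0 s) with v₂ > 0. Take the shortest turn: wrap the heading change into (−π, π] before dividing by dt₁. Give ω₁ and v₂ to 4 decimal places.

heading to target = atan2(-4−4, 3.5−-2.5) = -0.9273
Δθ = wrap(-0.9273 − -1.0472) = 0.1199; ω₁ = Δθ/dt₁ = 0.0600
distance = √((3.5−-2.5)² + (-4−4)²) = 10.0000; v₂ = distance/dt₂ = 5.0000

ω₁ = 0.0600, v₂ = 5.0000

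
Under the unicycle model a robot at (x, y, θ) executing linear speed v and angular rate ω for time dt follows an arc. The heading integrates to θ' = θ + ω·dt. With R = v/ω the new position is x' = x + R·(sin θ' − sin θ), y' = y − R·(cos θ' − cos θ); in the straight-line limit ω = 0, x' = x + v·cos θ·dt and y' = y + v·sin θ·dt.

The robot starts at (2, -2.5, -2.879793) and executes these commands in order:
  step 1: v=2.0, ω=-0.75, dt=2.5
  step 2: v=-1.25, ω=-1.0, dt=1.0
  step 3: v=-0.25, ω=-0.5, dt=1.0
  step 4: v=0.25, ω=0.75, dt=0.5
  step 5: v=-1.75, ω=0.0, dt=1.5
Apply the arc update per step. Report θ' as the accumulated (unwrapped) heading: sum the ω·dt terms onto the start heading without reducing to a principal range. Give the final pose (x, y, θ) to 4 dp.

step 1: θ'=-4.7548 (R=-2.6667) → pose (-1.3545, 0.1888, -4.7548)
step 2: θ'=-5.7548 (R=1.2500) → pose (-1.9731, -0.8377, -5.7548)
step 3: θ'=-6.2548 (R=0.5000) → pose (-2.2110, -0.9057, -6.2548)
step 4: θ'=-5.8798 (R=0.3333) → pose (-2.0896, -0.8791, -5.8798)
step 5: θ'=-5.8798 (straight) → pose (-4.5039, -1.9095, -5.8798)

(-4.5039, -1.9095, -5.8798)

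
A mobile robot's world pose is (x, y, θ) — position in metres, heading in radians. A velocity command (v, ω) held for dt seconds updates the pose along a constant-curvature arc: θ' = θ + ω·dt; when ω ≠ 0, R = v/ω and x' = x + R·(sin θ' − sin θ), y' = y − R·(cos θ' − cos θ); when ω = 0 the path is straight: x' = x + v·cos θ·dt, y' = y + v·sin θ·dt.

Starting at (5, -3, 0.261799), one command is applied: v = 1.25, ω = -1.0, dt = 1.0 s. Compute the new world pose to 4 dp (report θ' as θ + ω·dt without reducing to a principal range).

θ' = 0.2618 + -1.0·1.0 = -0.7382
R = v/ω = 1.25/-1.0 = -1.2500
x' = 5 + -1.2500·(sin -0.7382 − sin 0.2618) = 6.1647
y' = -3 − -1.2500·(cos -0.7382 − cos 0.2618) = -3.2828

(6.1647, -3.2828, -0.7382)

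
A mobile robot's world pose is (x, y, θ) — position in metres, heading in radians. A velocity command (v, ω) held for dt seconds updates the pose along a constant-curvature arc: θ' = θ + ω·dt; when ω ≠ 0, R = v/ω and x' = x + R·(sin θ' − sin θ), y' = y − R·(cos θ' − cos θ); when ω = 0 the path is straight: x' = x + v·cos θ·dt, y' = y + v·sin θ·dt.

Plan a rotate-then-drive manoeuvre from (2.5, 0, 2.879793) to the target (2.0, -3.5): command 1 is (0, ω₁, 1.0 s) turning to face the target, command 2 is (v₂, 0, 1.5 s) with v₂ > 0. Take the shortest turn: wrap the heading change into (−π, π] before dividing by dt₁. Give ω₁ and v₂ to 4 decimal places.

ω₁ = 1.6907, v₂ = 2.3570

heading to target = atan2(-3.5−0, 2−2.5) = -1.7127
Δθ = wrap(-1.7127 − 2.8798) = 1.6907; ω₁ = Δθ/dt₁ = 1.6907
distance = √((2−2.5)² + (-3.5−0)²) = 3.5355; v₂ = distance/dt₂ = 2.3570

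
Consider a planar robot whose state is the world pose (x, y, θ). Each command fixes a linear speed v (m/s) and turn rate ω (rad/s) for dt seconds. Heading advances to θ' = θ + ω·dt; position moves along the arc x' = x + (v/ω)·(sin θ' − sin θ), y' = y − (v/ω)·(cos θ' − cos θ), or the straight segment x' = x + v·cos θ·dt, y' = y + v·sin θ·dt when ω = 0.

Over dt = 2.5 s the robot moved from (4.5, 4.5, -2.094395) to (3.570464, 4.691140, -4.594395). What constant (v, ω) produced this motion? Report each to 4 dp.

v = 0.5000, ω = -1.0000

Δθ = -4.594395 − -2.094395 = -2.500000
ω = Δθ/dt = -2.500000/2.5 = -1.0000
R = Δx/(sin θ' − sin θ) = -0.5000
v = R·ω = -0.5000·-1.0000 = 0.5000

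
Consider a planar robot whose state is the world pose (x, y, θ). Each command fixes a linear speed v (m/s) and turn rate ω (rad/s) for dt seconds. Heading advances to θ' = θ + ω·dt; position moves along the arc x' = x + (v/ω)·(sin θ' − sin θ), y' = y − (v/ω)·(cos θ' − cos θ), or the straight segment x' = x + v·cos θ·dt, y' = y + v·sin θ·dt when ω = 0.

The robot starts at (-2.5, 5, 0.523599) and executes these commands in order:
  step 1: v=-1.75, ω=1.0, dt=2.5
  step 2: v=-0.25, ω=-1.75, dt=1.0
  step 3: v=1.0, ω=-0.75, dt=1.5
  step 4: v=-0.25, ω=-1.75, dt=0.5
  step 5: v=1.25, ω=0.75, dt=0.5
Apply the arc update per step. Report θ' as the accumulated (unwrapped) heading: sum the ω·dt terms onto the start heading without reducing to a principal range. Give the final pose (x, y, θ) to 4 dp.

step 1: θ'=3.0236 (R=-1.7500) → pose (-1.8310, 1.7466, 3.0236)
step 2: θ'=1.2736 (R=0.1429) → pose (-1.7112, 1.5629, 1.2736)
step 3: θ'=0.1486 (R=-1.3333) → pose (-0.6338, 2.4911, 0.1486)
step 4: θ'=-0.7264 (R=0.1429) → pose (-0.7498, 2.5256, -0.7264)
step 5: θ'=-0.3514 (R=1.6667) → pose (-0.2165, 2.2067, -0.3514)

(-0.2165, 2.2067, -0.3514)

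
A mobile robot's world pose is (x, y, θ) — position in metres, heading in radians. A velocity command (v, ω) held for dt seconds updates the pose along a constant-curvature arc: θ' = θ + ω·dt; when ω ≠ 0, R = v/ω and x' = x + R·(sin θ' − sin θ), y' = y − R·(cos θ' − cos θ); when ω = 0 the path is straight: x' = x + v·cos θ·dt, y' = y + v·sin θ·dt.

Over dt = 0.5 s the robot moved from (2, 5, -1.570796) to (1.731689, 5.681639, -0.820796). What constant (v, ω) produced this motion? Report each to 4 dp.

v = -1.5000, ω = 1.5000

Δθ = -0.820796 − -1.570796 = 0.750000
ω = Δθ/dt = 0.750000/0.5 = 1.5000
R = −Δy/(cos θ' − cos θ) = -1.0000
v = R·ω = -1.0000·1.5000 = -1.5000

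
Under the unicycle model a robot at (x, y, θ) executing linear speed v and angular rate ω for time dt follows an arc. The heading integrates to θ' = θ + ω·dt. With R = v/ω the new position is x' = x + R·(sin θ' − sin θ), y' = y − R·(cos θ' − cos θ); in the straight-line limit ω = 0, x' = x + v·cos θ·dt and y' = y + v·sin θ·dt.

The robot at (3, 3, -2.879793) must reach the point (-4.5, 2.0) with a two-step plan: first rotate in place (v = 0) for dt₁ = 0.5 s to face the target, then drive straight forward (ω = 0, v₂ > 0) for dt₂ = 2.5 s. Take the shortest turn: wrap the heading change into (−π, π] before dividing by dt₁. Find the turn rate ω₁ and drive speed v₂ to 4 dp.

ω₁ = -0.2585, v₂ = 3.0265

heading to target = atan2(2−3, -4.5−3) = -3.0090
Δθ = wrap(-3.0090 − -2.8798) = -0.1292; ω₁ = Δθ/dt₁ = -0.2585
distance = √((-4.5−3)² + (2−3)²) = 7.5664; v₂ = distance/dt₂ = 3.0265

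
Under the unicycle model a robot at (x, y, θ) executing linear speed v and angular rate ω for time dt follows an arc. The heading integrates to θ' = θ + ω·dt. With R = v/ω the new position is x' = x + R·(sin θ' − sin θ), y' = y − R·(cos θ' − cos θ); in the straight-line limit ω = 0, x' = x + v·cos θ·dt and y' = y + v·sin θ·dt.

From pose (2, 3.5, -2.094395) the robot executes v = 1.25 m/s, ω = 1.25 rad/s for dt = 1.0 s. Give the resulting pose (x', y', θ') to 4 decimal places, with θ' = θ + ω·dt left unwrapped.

θ' = -2.0944 + 1.25·1.0 = -0.8444
R = v/ω = 1.25/1.25 = 1.0000
x' = 2 + 1.0000·(sin -0.8444 − sin -2.0944) = 2.1185
y' = 3.5 − 1.0000·(cos -0.8444 − cos -2.0944) = 2.3358

(2.1185, 2.3358, -0.8444)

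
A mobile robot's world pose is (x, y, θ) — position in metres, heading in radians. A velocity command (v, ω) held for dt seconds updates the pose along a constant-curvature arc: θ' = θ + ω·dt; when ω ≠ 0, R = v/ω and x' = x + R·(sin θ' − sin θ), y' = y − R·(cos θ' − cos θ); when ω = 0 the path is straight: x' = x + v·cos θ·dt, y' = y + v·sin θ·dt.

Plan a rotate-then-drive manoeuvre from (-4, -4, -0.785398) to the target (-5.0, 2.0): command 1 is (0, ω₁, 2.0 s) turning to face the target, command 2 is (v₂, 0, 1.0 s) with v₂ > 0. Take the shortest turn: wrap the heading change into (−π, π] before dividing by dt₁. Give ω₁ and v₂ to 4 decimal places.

heading to target = atan2(2−-4, -5−-4) = 1.7359
Δθ = wrap(1.7359 − -0.7854) = 2.5213; ω₁ = Δθ/dt₁ = 1.2607
distance = √((-5−-4)² + (2−-4)²) = 6.0828; v₂ = distance/dt₂ = 6.0828

ω₁ = 1.2607, v₂ = 6.0828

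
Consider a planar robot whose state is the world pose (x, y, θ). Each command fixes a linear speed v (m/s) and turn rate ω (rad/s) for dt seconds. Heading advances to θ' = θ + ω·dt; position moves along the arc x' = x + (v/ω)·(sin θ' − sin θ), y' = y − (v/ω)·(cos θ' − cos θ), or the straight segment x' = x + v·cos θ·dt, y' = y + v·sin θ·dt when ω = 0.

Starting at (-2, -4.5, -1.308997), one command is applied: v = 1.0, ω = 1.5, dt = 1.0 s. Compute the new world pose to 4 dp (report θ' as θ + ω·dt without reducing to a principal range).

θ' = -1.3090 + 1.5·1.0 = 0.1910
R = v/ω = 1.0/1.5 = 0.6667
x' = -2 + 0.6667·(sin 0.1910 − sin -1.3090) = -1.2295
y' = -4.5 − 0.6667·(cos 0.1910 − cos -1.3090) = -4.9820

(-1.2295, -4.9820, 0.1910)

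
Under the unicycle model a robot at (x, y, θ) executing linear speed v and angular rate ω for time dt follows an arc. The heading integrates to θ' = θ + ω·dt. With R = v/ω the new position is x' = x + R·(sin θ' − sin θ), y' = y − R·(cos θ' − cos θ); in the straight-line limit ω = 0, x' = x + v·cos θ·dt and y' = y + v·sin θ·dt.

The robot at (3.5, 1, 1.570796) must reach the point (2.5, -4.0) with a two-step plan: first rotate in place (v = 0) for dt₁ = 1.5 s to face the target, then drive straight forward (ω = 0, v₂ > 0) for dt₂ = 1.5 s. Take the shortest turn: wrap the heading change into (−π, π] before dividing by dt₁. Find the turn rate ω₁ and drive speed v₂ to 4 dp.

ω₁ = 1.9628, v₂ = 3.3993

heading to target = atan2(-4−1, 2.5−3.5) = -1.7682
Δθ = wrap(-1.7682 − 1.5708) = 2.9442; ω₁ = Δθ/dt₁ = 1.9628
distance = √((2.5−3.5)² + (-4−1)²) = 5.0990; v₂ = distance/dt₂ = 3.3993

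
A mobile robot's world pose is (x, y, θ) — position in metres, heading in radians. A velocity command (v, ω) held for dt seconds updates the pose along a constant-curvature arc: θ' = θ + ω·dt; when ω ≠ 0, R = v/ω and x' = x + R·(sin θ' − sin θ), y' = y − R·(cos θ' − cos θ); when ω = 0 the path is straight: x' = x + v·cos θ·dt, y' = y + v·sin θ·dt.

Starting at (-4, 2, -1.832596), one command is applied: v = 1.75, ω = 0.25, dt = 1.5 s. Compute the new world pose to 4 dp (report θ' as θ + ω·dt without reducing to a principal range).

θ' = -1.8326 + 0.25·1.5 = -1.4576
R = v/ω = 1.75/0.25 = 7.0000
x' = -4 + 7.0000·(sin -1.4576 − sin -1.8326) = -4.1937
y' = 2 − 7.0000·(cos -1.4576 − cos -1.8326) = -0.6024

(-4.1937, -0.6024, -1.4576)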